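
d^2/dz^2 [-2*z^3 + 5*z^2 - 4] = 10 - 12*z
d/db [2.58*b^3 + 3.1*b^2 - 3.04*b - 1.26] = 7.74*b^2 + 6.2*b - 3.04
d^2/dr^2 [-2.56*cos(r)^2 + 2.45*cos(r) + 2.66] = -2.45*cos(r) + 5.12*cos(2*r)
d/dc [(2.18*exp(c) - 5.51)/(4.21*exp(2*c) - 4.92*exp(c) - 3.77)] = (-9.1778*exp(2*c) + 46.3942*exp(c) - 35.3278)*exp(c)/(17.7241*exp(4*c) - 41.4264*exp(3*c) - 7.537*exp(2*c) + 37.0968*exp(c) + 14.2129)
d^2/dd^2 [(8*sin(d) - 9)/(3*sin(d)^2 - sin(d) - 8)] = (72*sin(d)^5 - 300*sin(d)^4 + 1089*sin(d)^3 - 451*sin(d)^2 - 730*sin(d) + 578)/(-3*sin(d)^2 + sin(d) + 8)^3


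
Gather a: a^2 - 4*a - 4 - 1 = a^2 - 4*a - 5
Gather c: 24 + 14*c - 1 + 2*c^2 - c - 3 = 2*c^2 + 13*c + 20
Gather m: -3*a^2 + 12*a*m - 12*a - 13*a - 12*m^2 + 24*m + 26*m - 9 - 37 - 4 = -3*a^2 - 25*a - 12*m^2 + m*(12*a + 50) - 50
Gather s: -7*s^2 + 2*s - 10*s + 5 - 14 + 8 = -7*s^2 - 8*s - 1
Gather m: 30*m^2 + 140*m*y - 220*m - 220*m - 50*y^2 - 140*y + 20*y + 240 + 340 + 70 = 30*m^2 + m*(140*y - 440) - 50*y^2 - 120*y + 650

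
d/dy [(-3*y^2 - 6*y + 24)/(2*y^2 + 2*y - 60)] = 3*(y^2 + 44*y + 52)/(2*(y^4 + 2*y^3 - 59*y^2 - 60*y + 900))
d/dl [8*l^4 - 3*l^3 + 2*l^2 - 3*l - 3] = 32*l^3 - 9*l^2 + 4*l - 3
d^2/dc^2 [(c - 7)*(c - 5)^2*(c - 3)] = 12*c^2 - 120*c + 292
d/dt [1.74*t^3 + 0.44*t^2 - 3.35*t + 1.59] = 5.22*t^2 + 0.88*t - 3.35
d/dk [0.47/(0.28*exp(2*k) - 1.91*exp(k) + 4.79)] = (0.8977 - 0.2632*exp(k))*exp(k)/(0.28*exp(2*k) - 1.91*exp(k) + 4.79)^2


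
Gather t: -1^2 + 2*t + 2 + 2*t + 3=4*t + 4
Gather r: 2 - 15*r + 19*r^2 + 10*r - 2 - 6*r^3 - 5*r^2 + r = -6*r^3 + 14*r^2 - 4*r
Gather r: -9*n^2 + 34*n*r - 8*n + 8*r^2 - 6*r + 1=-9*n^2 - 8*n + 8*r^2 + r*(34*n - 6) + 1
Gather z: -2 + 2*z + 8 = 2*z + 6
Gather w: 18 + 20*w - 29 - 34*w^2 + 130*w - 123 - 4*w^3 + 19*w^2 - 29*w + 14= -4*w^3 - 15*w^2 + 121*w - 120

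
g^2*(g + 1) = g^3 + g^2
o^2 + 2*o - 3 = (o - 1)*(o + 3)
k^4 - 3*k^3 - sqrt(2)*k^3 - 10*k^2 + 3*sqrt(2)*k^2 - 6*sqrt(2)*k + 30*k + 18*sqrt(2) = (k - 3)*(k - 3*sqrt(2))*(k + sqrt(2))^2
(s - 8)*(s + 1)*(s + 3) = s^3 - 4*s^2 - 29*s - 24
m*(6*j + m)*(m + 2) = 6*j*m^2 + 12*j*m + m^3 + 2*m^2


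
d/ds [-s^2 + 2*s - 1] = 2 - 2*s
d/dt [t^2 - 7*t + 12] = 2*t - 7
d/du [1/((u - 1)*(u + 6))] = (-2*u - 5)/(u^4 + 10*u^3 + 13*u^2 - 60*u + 36)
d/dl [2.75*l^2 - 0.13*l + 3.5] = 5.5*l - 0.13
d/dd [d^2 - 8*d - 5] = 2*d - 8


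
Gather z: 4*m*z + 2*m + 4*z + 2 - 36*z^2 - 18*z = 2*m - 36*z^2 + z*(4*m - 14) + 2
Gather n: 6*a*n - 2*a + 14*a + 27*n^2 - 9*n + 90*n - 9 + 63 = 12*a + 27*n^2 + n*(6*a + 81) + 54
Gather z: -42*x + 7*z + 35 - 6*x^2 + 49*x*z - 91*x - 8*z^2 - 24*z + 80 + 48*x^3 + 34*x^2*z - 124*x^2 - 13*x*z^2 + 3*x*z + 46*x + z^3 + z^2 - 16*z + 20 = 48*x^3 - 130*x^2 - 87*x + z^3 + z^2*(-13*x - 7) + z*(34*x^2 + 52*x - 33) + 135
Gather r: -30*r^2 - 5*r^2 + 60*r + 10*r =-35*r^2 + 70*r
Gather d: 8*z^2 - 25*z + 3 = 8*z^2 - 25*z + 3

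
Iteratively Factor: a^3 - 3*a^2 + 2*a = (a - 2)*(a^2 - a) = (a - 2)*(a - 1)*(a)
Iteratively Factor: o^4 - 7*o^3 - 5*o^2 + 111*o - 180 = (o - 3)*(o^3 - 4*o^2 - 17*o + 60) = (o - 3)^2*(o^2 - o - 20) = (o - 5)*(o - 3)^2*(o + 4)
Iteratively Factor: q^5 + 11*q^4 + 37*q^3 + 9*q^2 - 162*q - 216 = (q - 2)*(q^4 + 13*q^3 + 63*q^2 + 135*q + 108) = (q - 2)*(q + 4)*(q^3 + 9*q^2 + 27*q + 27) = (q - 2)*(q + 3)*(q + 4)*(q^2 + 6*q + 9) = (q - 2)*(q + 3)^2*(q + 4)*(q + 3)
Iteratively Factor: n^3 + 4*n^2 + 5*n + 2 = (n + 1)*(n^2 + 3*n + 2) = (n + 1)^2*(n + 2)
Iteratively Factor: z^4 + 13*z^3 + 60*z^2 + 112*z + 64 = (z + 1)*(z^3 + 12*z^2 + 48*z + 64) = (z + 1)*(z + 4)*(z^2 + 8*z + 16) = (z + 1)*(z + 4)^2*(z + 4)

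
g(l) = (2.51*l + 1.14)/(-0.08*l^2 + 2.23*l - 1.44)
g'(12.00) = 0.13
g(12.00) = 2.27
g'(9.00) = 0.08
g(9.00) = 1.95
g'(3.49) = -0.11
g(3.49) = 1.84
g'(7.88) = 0.06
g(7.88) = 1.87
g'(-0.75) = -0.62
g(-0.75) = 0.24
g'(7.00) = 0.05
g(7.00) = 1.83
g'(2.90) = -0.21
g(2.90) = 1.93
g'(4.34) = -0.03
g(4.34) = 1.79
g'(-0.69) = -0.68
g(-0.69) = 0.20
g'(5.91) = 0.02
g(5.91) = 1.79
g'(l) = (0.16*l - 2.23)*(2.51*l + 1.14)/(-0.08*l^2 + 2.23*l - 1.44)^2 + 2.51/(-0.08*l^2 + 2.23*l - 1.44) = (0.2008*l^2 + 0.1824*l - 6.1566)/(0.0064*l^4 - 0.3568*l^3 + 5.2033*l^2 - 6.4224*l + 2.0736)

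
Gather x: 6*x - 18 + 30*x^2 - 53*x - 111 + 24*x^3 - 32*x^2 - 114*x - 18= 24*x^3 - 2*x^2 - 161*x - 147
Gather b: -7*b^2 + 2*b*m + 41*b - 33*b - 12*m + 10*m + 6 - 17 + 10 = -7*b^2 + b*(2*m + 8) - 2*m - 1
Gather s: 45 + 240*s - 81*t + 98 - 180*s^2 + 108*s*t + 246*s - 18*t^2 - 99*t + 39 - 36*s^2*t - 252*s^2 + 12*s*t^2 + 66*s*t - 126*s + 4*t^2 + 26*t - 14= s^2*(-36*t - 432) + s*(12*t^2 + 174*t + 360) - 14*t^2 - 154*t + 168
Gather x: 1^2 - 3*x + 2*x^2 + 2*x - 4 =2*x^2 - x - 3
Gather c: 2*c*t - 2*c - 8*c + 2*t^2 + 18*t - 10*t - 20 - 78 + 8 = c*(2*t - 10) + 2*t^2 + 8*t - 90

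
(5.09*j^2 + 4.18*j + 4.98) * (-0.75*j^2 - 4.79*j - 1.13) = -3.8175*j^4 - 27.5161*j^3 - 29.5089*j^2 - 28.5776*j - 5.6274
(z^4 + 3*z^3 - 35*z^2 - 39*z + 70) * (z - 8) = z^5 - 5*z^4 - 59*z^3 + 241*z^2 + 382*z - 560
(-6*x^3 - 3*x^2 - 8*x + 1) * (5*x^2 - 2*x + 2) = -30*x^5 - 3*x^4 - 46*x^3 + 15*x^2 - 18*x + 2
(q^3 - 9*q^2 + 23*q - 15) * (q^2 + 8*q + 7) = q^5 - q^4 - 42*q^3 + 106*q^2 + 41*q - 105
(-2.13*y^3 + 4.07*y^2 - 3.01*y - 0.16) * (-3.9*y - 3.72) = 8.307*y^4 - 7.9494*y^3 - 3.4014*y^2 + 11.8212*y + 0.5952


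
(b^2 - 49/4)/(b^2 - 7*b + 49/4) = (2*b + 7)/(2*b - 7)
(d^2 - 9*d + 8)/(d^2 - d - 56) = (d - 1)/(d + 7)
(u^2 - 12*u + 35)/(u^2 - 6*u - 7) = (u - 5)/(u + 1)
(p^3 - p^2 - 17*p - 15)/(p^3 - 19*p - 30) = (p + 1)/(p + 2)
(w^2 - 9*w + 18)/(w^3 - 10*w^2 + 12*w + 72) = (w - 3)/(w^2 - 4*w - 12)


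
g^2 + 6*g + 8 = (g + 2)*(g + 4)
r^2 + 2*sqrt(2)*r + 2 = (r + sqrt(2))^2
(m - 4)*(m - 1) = m^2 - 5*m + 4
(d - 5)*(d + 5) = d^2 - 25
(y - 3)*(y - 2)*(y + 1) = y^3 - 4*y^2 + y + 6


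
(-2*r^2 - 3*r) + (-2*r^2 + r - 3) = -4*r^2 - 2*r - 3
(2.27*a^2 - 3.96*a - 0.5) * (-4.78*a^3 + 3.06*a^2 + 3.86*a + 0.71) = -10.8506*a^5 + 25.875*a^4 - 0.965399999999999*a^3 - 15.2039*a^2 - 4.7416*a - 0.355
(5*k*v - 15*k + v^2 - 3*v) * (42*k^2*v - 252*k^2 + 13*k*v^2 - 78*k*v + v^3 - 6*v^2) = 210*k^3*v^2 - 1890*k^3*v + 3780*k^3 + 107*k^2*v^3 - 963*k^2*v^2 + 1926*k^2*v + 18*k*v^4 - 162*k*v^3 + 324*k*v^2 + v^5 - 9*v^4 + 18*v^3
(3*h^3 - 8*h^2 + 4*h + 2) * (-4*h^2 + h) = -12*h^5 + 35*h^4 - 24*h^3 - 4*h^2 + 2*h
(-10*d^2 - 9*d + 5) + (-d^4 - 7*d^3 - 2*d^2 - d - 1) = -d^4 - 7*d^3 - 12*d^2 - 10*d + 4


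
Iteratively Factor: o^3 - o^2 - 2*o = (o + 1)*(o^2 - 2*o) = o*(o + 1)*(o - 2)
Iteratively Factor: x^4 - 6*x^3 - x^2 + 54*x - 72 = (x + 3)*(x^3 - 9*x^2 + 26*x - 24) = (x - 3)*(x + 3)*(x^2 - 6*x + 8) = (x - 4)*(x - 3)*(x + 3)*(x - 2)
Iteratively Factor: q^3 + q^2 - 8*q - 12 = (q + 2)*(q^2 - q - 6) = (q - 3)*(q + 2)*(q + 2)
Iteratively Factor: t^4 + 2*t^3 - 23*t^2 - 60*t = (t)*(t^3 + 2*t^2 - 23*t - 60) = t*(t + 3)*(t^2 - t - 20) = t*(t - 5)*(t + 3)*(t + 4)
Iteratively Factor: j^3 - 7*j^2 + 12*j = (j)*(j^2 - 7*j + 12) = j*(j - 4)*(j - 3)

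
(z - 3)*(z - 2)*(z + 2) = z^3 - 3*z^2 - 4*z + 12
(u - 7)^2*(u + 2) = u^3 - 12*u^2 + 21*u + 98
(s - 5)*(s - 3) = s^2 - 8*s + 15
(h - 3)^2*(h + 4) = h^3 - 2*h^2 - 15*h + 36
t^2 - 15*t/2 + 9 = (t - 6)*(t - 3/2)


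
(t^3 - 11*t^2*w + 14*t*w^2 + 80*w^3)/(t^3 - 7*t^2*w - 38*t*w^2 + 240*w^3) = (t + 2*w)/(t + 6*w)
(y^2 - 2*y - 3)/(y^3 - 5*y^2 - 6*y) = (y - 3)/(y*(y - 6))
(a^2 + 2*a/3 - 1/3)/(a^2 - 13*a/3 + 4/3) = (a + 1)/(a - 4)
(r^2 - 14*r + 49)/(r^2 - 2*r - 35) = (r - 7)/(r + 5)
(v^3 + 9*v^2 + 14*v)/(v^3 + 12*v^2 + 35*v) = (v + 2)/(v + 5)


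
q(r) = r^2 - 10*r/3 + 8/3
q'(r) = 2*r - 10/3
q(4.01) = 5.38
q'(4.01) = 4.69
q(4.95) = 10.67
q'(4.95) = 6.57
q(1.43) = -0.06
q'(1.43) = -0.47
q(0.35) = 1.62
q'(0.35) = -2.63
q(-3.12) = 22.80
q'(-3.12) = -9.57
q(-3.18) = 23.38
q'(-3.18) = -9.69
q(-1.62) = 10.69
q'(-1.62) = -6.57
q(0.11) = 2.31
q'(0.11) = -3.11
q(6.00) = 18.67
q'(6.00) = 8.67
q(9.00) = 53.67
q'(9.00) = 14.67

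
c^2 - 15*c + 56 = (c - 8)*(c - 7)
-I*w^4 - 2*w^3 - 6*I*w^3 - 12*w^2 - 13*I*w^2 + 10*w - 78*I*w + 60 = (w + 6)*(w - 5*I)*(w + 2*I)*(-I*w + 1)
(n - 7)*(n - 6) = n^2 - 13*n + 42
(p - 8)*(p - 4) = p^2 - 12*p + 32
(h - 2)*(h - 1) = h^2 - 3*h + 2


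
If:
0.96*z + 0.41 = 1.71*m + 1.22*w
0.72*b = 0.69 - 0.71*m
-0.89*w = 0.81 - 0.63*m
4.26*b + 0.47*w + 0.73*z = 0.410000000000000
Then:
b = -0.12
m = 1.09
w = -0.14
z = 1.35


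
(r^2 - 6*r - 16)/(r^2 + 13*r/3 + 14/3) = 3*(r - 8)/(3*r + 7)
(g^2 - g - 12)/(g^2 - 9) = (g - 4)/(g - 3)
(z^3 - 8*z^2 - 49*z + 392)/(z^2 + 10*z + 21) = (z^2 - 15*z + 56)/(z + 3)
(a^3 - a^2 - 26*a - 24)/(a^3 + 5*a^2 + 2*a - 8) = (a^2 - 5*a - 6)/(a^2 + a - 2)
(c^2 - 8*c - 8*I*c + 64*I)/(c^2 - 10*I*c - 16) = (c - 8)/(c - 2*I)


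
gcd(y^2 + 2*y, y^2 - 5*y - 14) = y + 2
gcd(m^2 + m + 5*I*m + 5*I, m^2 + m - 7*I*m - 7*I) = m + 1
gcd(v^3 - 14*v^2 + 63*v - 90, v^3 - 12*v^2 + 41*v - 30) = v^2 - 11*v + 30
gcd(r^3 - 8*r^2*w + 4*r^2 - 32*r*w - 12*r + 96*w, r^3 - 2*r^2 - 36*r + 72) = r^2 + 4*r - 12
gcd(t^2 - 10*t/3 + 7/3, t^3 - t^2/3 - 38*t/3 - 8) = 1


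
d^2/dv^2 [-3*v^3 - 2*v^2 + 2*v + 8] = -18*v - 4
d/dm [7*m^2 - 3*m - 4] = 14*m - 3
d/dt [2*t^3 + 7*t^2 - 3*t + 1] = 6*t^2 + 14*t - 3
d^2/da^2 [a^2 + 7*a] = 2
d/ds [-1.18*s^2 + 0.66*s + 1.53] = 0.66 - 2.36*s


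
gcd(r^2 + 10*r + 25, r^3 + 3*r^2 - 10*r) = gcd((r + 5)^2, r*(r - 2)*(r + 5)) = r + 5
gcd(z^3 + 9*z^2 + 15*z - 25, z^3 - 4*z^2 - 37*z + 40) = z^2 + 4*z - 5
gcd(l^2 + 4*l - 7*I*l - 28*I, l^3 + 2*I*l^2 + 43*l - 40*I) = 1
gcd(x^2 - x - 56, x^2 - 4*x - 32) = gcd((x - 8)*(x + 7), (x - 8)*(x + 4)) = x - 8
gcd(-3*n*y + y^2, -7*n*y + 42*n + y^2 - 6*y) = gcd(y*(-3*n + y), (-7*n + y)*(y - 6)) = 1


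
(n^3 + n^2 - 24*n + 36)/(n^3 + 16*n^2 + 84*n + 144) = (n^2 - 5*n + 6)/(n^2 + 10*n + 24)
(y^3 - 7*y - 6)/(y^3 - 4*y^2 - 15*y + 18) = (y^3 - 7*y - 6)/(y^3 - 4*y^2 - 15*y + 18)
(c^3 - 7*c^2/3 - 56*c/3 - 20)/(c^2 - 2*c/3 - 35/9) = 3*(c^2 - 4*c - 12)/(3*c - 7)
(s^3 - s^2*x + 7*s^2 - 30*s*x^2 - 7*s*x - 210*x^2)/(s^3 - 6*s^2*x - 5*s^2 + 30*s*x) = (s^2 + 5*s*x + 7*s + 35*x)/(s*(s - 5))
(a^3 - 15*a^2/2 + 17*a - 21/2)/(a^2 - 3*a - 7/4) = 2*(a^2 - 4*a + 3)/(2*a + 1)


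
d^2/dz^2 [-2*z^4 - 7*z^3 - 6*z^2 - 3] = -24*z^2 - 42*z - 12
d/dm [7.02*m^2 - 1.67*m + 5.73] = 14.04*m - 1.67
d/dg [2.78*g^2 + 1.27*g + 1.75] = 5.56*g + 1.27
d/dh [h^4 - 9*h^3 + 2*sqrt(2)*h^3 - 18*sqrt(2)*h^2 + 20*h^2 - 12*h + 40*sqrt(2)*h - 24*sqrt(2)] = 4*h^3 - 27*h^2 + 6*sqrt(2)*h^2 - 36*sqrt(2)*h + 40*h - 12 + 40*sqrt(2)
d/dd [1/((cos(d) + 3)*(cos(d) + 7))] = 2*(cos(d) + 5)*sin(d)/((cos(d) + 3)^2*(cos(d) + 7)^2)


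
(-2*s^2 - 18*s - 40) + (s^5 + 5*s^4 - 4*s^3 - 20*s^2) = s^5 + 5*s^4 - 4*s^3 - 22*s^2 - 18*s - 40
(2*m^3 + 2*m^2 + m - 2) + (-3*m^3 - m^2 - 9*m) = -m^3 + m^2 - 8*m - 2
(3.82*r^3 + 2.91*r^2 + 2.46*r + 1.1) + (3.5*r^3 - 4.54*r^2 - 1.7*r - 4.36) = 7.32*r^3 - 1.63*r^2 + 0.76*r - 3.26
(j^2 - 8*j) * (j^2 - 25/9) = j^4 - 8*j^3 - 25*j^2/9 + 200*j/9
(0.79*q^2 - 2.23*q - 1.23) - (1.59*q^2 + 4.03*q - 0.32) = -0.8*q^2 - 6.26*q - 0.91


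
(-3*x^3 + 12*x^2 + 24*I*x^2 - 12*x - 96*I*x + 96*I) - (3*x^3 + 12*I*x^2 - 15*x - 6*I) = -6*x^3 + 12*x^2 + 12*I*x^2 + 3*x - 96*I*x + 102*I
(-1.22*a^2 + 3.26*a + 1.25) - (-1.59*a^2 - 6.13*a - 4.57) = 0.37*a^2 + 9.39*a + 5.82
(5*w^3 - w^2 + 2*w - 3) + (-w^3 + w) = 4*w^3 - w^2 + 3*w - 3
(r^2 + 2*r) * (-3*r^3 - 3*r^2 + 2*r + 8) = -3*r^5 - 9*r^4 - 4*r^3 + 12*r^2 + 16*r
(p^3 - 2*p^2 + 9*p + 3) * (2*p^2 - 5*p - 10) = 2*p^5 - 9*p^4 + 18*p^3 - 19*p^2 - 105*p - 30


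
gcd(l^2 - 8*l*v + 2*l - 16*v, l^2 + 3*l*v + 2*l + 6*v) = l + 2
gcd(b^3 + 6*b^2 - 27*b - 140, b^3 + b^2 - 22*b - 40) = b^2 - b - 20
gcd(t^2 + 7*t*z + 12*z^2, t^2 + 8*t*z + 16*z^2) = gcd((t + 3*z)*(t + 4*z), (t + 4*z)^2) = t + 4*z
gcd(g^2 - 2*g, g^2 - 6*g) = g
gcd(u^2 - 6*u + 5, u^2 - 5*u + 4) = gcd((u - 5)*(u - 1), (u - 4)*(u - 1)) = u - 1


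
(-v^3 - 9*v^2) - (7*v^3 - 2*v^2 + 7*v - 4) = -8*v^3 - 7*v^2 - 7*v + 4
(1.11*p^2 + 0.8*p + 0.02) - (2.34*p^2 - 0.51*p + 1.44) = -1.23*p^2 + 1.31*p - 1.42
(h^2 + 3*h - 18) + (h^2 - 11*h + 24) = 2*h^2 - 8*h + 6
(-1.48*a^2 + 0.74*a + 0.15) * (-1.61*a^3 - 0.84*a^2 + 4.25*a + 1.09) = 2.3828*a^5 + 0.0517999999999998*a^4 - 7.1531*a^3 + 1.4058*a^2 + 1.4441*a + 0.1635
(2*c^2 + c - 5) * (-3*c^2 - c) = -6*c^4 - 5*c^3 + 14*c^2 + 5*c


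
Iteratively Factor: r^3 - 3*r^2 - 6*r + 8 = (r - 1)*(r^2 - 2*r - 8) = (r - 1)*(r + 2)*(r - 4)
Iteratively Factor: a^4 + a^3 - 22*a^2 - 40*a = (a)*(a^3 + a^2 - 22*a - 40) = a*(a + 4)*(a^2 - 3*a - 10) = a*(a - 5)*(a + 4)*(a + 2)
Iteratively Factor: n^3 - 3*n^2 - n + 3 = (n + 1)*(n^2 - 4*n + 3) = (n - 1)*(n + 1)*(n - 3)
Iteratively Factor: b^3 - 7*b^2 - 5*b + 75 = (b + 3)*(b^2 - 10*b + 25) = (b - 5)*(b + 3)*(b - 5)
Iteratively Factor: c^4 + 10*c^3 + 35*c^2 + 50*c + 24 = (c + 3)*(c^3 + 7*c^2 + 14*c + 8) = (c + 3)*(c + 4)*(c^2 + 3*c + 2) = (c + 1)*(c + 3)*(c + 4)*(c + 2)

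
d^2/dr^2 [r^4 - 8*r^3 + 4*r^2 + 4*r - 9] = 12*r^2 - 48*r + 8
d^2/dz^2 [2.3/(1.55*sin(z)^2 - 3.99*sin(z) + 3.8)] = (-22.103*sin(z)^4 + 42.67305*sin(z)^3 + 50.72627*sin(z)^2 - 120.2187*sin(z) + 46.13846)/(1.55*sin(z)^2 - 3.99*sin(z) + 3.8)^3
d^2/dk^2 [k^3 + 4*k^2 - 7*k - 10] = 6*k + 8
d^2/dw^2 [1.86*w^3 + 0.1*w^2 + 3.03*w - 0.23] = 11.16*w + 0.2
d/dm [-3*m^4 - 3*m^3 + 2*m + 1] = -12*m^3 - 9*m^2 + 2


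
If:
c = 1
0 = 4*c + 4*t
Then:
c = 1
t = -1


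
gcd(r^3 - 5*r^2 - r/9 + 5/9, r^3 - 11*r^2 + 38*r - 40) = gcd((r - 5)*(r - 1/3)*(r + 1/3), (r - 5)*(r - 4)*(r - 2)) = r - 5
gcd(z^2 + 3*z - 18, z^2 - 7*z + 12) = z - 3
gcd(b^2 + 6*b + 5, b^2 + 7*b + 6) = b + 1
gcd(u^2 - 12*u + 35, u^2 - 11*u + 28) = u - 7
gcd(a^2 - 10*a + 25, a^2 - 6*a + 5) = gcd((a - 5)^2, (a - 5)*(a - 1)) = a - 5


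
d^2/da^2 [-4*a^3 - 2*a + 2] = -24*a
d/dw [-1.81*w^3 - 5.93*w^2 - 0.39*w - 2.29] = -5.43*w^2 - 11.86*w - 0.39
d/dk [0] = 0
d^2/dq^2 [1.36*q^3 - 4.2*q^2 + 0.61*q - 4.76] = 8.16*q - 8.4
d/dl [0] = 0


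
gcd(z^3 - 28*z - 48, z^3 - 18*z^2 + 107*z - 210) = z - 6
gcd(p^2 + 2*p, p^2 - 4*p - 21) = 1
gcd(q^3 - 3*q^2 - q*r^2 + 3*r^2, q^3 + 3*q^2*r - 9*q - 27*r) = q - 3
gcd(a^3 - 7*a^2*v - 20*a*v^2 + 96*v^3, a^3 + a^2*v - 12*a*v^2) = -a^2 - a*v + 12*v^2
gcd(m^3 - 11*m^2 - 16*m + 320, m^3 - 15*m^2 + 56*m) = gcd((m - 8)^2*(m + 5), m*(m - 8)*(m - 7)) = m - 8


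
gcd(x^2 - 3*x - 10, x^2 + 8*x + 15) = 1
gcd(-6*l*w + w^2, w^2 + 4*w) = w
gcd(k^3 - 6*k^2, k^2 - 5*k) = k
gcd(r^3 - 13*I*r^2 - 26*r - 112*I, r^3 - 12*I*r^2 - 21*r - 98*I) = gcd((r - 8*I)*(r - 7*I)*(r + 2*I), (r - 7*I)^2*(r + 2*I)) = r^2 - 5*I*r + 14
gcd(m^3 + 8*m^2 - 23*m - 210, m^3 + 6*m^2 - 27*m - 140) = m^2 + 2*m - 35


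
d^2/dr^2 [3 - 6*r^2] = -12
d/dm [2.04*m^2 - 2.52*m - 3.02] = 4.08*m - 2.52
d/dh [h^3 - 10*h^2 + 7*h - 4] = 3*h^2 - 20*h + 7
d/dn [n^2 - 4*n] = 2*n - 4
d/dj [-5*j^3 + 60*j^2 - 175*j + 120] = -15*j^2 + 120*j - 175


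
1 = 1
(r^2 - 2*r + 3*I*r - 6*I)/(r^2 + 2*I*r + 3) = (r - 2)/(r - I)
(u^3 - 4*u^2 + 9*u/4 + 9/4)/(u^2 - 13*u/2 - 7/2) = (2*u^2 - 9*u + 9)/(2*(u - 7))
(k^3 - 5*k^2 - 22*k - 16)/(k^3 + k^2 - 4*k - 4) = (k - 8)/(k - 2)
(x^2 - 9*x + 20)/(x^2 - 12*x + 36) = (x^2 - 9*x + 20)/(x^2 - 12*x + 36)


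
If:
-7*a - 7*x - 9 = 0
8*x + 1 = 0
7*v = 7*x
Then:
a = -65/56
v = -1/8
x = -1/8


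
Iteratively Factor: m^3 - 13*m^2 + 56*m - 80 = (m - 5)*(m^2 - 8*m + 16) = (m - 5)*(m - 4)*(m - 4)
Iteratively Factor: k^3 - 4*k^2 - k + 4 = (k - 4)*(k^2 - 1) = (k - 4)*(k + 1)*(k - 1)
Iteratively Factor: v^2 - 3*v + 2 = (v - 2)*(v - 1)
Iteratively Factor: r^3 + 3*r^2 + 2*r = (r)*(r^2 + 3*r + 2) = r*(r + 2)*(r + 1)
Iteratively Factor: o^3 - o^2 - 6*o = (o + 2)*(o^2 - 3*o) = (o - 3)*(o + 2)*(o)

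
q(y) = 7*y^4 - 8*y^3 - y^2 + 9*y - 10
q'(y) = 28*y^3 - 24*y^2 - 2*y + 9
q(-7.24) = 22141.68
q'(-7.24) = -11860.64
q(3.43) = 655.17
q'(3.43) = 849.68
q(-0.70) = -12.37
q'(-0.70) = -10.96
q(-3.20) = 947.11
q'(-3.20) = -1147.86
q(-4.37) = 3152.04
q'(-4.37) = -2777.28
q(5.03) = 3472.81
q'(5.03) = 2955.10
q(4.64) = 2455.72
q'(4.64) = 2280.14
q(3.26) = 522.17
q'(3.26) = 717.50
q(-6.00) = 10700.00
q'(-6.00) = -6891.00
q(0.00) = -10.00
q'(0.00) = 9.00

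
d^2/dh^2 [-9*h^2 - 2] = -18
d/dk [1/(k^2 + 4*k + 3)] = 2*(-k - 2)/(k^2 + 4*k + 3)^2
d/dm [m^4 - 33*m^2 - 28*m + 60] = 4*m^3 - 66*m - 28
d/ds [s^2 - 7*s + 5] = 2*s - 7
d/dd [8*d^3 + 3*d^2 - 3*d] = 24*d^2 + 6*d - 3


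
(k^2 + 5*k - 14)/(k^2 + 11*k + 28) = (k - 2)/(k + 4)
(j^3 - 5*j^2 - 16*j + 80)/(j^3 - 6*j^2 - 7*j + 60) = (j + 4)/(j + 3)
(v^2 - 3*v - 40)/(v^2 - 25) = (v - 8)/(v - 5)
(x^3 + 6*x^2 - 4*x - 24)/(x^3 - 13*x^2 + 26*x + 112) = (x^2 + 4*x - 12)/(x^2 - 15*x + 56)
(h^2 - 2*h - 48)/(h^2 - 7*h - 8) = (h + 6)/(h + 1)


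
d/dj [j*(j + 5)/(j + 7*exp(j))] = (-j*(j + 5)*(7*exp(j) + 1) + (j + 7*exp(j))*(2*j + 5))/(j + 7*exp(j))^2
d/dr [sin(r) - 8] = cos(r)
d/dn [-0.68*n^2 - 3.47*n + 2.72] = -1.36*n - 3.47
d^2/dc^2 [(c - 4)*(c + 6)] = 2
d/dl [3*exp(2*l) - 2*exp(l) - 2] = (6*exp(l) - 2)*exp(l)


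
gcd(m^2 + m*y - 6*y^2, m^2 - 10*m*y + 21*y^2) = 1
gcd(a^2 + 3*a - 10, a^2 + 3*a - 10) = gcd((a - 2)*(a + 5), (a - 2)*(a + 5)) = a^2 + 3*a - 10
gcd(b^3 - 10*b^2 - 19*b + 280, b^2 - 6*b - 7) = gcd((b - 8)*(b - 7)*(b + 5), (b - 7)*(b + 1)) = b - 7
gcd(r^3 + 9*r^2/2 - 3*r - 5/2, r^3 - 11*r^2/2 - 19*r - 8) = r + 1/2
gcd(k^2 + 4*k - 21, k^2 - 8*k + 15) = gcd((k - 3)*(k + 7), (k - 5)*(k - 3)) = k - 3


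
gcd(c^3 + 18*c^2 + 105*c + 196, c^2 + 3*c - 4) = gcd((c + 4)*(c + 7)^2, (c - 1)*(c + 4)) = c + 4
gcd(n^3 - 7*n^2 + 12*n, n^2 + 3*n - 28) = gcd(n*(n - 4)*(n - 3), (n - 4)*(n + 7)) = n - 4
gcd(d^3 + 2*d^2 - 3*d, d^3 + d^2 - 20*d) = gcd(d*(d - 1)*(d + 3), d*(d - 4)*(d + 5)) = d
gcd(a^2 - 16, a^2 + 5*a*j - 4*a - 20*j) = a - 4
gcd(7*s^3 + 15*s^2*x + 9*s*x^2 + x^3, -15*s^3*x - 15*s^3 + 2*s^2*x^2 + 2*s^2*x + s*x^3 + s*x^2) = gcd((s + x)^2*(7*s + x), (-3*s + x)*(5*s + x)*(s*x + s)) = 1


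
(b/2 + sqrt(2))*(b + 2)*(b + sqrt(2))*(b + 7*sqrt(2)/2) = b^4/2 + b^3 + 13*sqrt(2)*b^3/4 + 13*sqrt(2)*b^2/2 + 25*b^2/2 + 7*sqrt(2)*b + 25*b + 14*sqrt(2)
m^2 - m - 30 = (m - 6)*(m + 5)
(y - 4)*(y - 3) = y^2 - 7*y + 12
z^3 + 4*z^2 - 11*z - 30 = (z - 3)*(z + 2)*(z + 5)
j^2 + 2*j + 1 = (j + 1)^2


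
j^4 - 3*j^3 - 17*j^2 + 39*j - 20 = (j - 5)*(j - 1)^2*(j + 4)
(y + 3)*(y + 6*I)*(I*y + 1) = I*y^3 - 5*y^2 + 3*I*y^2 - 15*y + 6*I*y + 18*I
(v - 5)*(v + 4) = v^2 - v - 20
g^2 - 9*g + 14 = (g - 7)*(g - 2)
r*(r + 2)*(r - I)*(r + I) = r^4 + 2*r^3 + r^2 + 2*r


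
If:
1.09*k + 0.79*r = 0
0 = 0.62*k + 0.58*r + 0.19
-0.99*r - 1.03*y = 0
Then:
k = 1.05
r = -1.45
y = 1.40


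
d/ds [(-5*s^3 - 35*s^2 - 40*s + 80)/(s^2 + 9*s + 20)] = 5*(-s^2 - 10*s - 19)/(s^2 + 10*s + 25)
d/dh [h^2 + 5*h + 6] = 2*h + 5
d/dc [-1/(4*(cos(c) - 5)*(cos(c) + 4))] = (sin(c) - sin(2*c))/(4*(cos(c) - 5)^2*(cos(c) + 4)^2)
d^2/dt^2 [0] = 0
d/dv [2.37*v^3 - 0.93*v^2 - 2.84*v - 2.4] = 7.11*v^2 - 1.86*v - 2.84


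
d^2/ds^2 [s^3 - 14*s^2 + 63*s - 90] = 6*s - 28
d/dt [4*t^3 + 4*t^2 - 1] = 4*t*(3*t + 2)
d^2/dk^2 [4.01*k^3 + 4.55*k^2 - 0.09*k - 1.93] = 24.06*k + 9.1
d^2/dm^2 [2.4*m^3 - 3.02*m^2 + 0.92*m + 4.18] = 14.4*m - 6.04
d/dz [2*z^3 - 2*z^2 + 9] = 2*z*(3*z - 2)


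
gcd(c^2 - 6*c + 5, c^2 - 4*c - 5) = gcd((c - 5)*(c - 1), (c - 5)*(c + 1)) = c - 5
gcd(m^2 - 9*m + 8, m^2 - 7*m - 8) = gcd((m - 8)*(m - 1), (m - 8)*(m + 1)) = m - 8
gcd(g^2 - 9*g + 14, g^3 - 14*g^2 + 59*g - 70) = g^2 - 9*g + 14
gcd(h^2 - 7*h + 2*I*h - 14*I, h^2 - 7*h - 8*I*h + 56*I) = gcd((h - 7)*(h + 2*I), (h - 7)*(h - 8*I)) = h - 7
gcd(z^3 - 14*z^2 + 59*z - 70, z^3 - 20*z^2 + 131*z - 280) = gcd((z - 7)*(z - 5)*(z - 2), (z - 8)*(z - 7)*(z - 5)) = z^2 - 12*z + 35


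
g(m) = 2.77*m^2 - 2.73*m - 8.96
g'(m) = 5.54*m - 2.73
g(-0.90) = -4.26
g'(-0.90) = -7.72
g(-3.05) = 25.13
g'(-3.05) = -19.63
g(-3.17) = 27.53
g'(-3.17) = -20.29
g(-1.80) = 4.93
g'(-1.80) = -12.70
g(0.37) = -9.59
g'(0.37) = -0.68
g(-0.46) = -7.12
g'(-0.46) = -5.28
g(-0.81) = -4.93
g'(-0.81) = -7.22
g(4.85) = 42.96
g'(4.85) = 24.14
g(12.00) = 357.16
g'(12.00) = 63.75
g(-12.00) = 422.68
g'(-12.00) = -69.21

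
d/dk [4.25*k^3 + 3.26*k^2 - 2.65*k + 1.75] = 12.75*k^2 + 6.52*k - 2.65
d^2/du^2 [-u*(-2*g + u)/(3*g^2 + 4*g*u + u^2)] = 6*g*(-11*g^3 - 6*g^2*u + 3*g*u^2 + 2*u^3)/(27*g^6 + 108*g^5*u + 171*g^4*u^2 + 136*g^3*u^3 + 57*g^2*u^4 + 12*g*u^5 + u^6)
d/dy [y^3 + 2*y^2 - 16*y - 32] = 3*y^2 + 4*y - 16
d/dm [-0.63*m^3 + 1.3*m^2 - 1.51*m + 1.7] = -1.89*m^2 + 2.6*m - 1.51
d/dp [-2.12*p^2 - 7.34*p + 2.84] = -4.24*p - 7.34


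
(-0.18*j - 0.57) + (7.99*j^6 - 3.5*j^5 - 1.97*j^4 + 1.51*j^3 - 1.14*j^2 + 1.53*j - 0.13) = 7.99*j^6 - 3.5*j^5 - 1.97*j^4 + 1.51*j^3 - 1.14*j^2 + 1.35*j - 0.7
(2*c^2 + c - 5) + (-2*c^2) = c - 5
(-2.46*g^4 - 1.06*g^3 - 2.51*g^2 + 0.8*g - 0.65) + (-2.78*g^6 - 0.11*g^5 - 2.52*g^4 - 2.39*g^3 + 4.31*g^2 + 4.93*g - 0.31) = -2.78*g^6 - 0.11*g^5 - 4.98*g^4 - 3.45*g^3 + 1.8*g^2 + 5.73*g - 0.96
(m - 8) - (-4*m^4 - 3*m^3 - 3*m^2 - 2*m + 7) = 4*m^4 + 3*m^3 + 3*m^2 + 3*m - 15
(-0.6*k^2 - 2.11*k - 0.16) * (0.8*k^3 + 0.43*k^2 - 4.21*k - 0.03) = -0.48*k^5 - 1.946*k^4 + 1.4907*k^3 + 8.8323*k^2 + 0.7369*k + 0.0048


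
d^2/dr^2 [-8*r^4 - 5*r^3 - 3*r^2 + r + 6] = -96*r^2 - 30*r - 6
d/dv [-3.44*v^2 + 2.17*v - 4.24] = 2.17 - 6.88*v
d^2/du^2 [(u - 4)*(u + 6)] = 2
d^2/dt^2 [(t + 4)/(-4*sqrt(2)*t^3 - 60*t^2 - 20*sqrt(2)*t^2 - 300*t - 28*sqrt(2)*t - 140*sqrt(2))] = (-(t + 4)*(3*sqrt(2)*t^2 + 10*sqrt(2)*t + 30*t + 7*sqrt(2) + 75)^2 + (3*sqrt(2)*t^2 + 10*sqrt(2)*t + 30*t + (t + 4)*(3*sqrt(2)*t + 5*sqrt(2) + 15) + 7*sqrt(2) + 75)*(sqrt(2)*t^3 + 5*sqrt(2)*t^2 + 15*t^2 + 7*sqrt(2)*t + 75*t + 35*sqrt(2)))/(2*(sqrt(2)*t^3 + 5*sqrt(2)*t^2 + 15*t^2 + 7*sqrt(2)*t + 75*t + 35*sqrt(2))^3)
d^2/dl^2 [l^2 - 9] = 2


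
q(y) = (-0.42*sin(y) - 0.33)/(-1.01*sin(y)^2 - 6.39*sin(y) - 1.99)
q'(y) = (2.02*sin(y)*cos(y) + 6.39*cos(y))*(-0.42*sin(y) - 0.33)/(-1.01*sin(y)^2 - 6.39*sin(y) - 1.99)^2 - 0.42*cos(y)/(-1.01*sin(y)^2 - 6.39*sin(y) - 1.99) = (-0.6666*sin(y) + 0.2121*cos(2*y) - 1.485)*cos(y)/(1.01*sin(y)^2 + 6.39*sin(y) + 1.99)^2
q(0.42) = 0.11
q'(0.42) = -0.06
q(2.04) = 0.08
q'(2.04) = 0.01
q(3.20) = 0.19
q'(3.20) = 0.47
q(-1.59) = 0.03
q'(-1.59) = 0.00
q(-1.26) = 0.02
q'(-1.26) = -0.03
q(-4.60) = 0.08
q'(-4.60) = 0.00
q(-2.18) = 0.01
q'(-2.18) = 0.09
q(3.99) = -0.01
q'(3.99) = 0.13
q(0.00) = 0.17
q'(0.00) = -0.32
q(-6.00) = 0.12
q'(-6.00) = -0.10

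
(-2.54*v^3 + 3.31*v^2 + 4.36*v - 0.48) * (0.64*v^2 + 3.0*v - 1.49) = -1.6256*v^5 - 5.5016*v^4 + 16.505*v^3 + 7.8409*v^2 - 7.9364*v + 0.7152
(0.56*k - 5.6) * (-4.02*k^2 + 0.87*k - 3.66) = -2.2512*k^3 + 22.9992*k^2 - 6.9216*k + 20.496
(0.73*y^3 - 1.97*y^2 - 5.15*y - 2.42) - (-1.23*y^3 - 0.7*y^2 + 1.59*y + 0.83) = 1.96*y^3 - 1.27*y^2 - 6.74*y - 3.25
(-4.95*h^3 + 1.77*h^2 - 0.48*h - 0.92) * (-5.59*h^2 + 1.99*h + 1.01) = 27.6705*h^5 - 19.7448*h^4 + 1.206*h^3 + 5.9753*h^2 - 2.3156*h - 0.9292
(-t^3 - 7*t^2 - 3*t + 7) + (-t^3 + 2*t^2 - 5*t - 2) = -2*t^3 - 5*t^2 - 8*t + 5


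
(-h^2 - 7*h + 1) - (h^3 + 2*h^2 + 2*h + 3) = -h^3 - 3*h^2 - 9*h - 2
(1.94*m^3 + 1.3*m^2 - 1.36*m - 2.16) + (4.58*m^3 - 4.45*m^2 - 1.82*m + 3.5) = 6.52*m^3 - 3.15*m^2 - 3.18*m + 1.34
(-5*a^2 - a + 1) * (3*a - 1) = -15*a^3 + 2*a^2 + 4*a - 1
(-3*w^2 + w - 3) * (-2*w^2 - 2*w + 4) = 6*w^4 + 4*w^3 - 8*w^2 + 10*w - 12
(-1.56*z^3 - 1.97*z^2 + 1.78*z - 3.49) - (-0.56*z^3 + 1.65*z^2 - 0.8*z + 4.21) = -1.0*z^3 - 3.62*z^2 + 2.58*z - 7.7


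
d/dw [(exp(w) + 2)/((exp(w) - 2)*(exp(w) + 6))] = (-exp(2*w) - 4*exp(w) - 20)*exp(w)/(exp(4*w) + 8*exp(3*w) - 8*exp(2*w) - 96*exp(w) + 144)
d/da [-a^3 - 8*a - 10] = -3*a^2 - 8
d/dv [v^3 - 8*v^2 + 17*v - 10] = 3*v^2 - 16*v + 17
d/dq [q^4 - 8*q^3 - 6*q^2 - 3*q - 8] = 4*q^3 - 24*q^2 - 12*q - 3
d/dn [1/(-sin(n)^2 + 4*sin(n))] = 2*(sin(n) - 2)*cos(n)/((sin(n) - 4)^2*sin(n)^2)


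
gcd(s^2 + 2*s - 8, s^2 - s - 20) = s + 4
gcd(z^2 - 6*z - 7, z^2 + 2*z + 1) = z + 1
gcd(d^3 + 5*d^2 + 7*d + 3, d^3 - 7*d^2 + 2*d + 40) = 1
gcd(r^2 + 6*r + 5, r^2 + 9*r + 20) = r + 5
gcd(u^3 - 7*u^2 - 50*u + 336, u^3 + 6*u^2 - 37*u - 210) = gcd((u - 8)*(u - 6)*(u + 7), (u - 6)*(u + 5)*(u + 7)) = u^2 + u - 42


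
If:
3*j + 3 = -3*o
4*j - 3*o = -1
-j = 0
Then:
No Solution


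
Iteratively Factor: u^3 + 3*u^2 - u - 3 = (u + 3)*(u^2 - 1) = (u - 1)*(u + 3)*(u + 1)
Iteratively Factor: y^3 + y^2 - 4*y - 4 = (y + 2)*(y^2 - y - 2) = (y + 1)*(y + 2)*(y - 2)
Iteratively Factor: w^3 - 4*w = (w)*(w^2 - 4) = w*(w + 2)*(w - 2)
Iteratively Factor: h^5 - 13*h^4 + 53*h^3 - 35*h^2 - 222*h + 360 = (h - 3)*(h^4 - 10*h^3 + 23*h^2 + 34*h - 120) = (h - 4)*(h - 3)*(h^3 - 6*h^2 - h + 30) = (h - 4)*(h - 3)*(h + 2)*(h^2 - 8*h + 15) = (h - 4)*(h - 3)^2*(h + 2)*(h - 5)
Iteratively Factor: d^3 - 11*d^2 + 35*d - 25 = (d - 1)*(d^2 - 10*d + 25) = (d - 5)*(d - 1)*(d - 5)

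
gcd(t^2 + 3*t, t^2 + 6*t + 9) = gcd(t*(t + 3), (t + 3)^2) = t + 3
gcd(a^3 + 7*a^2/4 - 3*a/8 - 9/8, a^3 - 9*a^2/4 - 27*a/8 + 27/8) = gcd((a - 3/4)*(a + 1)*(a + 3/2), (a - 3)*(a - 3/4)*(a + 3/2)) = a^2 + 3*a/4 - 9/8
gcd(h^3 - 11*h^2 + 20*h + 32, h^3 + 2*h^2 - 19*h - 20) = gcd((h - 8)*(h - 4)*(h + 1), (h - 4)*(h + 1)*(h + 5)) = h^2 - 3*h - 4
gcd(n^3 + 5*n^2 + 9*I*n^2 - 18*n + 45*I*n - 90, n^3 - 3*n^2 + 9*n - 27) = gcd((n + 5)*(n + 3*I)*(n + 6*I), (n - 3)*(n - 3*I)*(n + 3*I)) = n + 3*I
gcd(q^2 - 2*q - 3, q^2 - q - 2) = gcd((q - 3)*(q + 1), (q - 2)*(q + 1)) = q + 1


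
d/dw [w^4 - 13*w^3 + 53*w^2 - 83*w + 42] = 4*w^3 - 39*w^2 + 106*w - 83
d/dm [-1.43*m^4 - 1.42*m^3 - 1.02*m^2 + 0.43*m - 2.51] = -5.72*m^3 - 4.26*m^2 - 2.04*m + 0.43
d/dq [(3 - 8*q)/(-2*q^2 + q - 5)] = (16*q^2 - 8*q - (4*q - 1)*(8*q - 3) + 40)/(2*q^2 - q + 5)^2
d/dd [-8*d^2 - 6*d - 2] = -16*d - 6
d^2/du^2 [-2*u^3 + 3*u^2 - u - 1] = 6 - 12*u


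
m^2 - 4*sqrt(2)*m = m*(m - 4*sqrt(2))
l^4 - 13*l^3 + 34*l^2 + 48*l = l*(l - 8)*(l - 6)*(l + 1)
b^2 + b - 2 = (b - 1)*(b + 2)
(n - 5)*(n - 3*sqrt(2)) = n^2 - 5*n - 3*sqrt(2)*n + 15*sqrt(2)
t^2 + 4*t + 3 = (t + 1)*(t + 3)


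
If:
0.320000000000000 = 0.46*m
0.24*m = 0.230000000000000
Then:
No Solution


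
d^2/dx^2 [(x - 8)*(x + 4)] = 2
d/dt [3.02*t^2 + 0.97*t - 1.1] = 6.04*t + 0.97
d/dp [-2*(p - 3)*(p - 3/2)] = 9 - 4*p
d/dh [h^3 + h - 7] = 3*h^2 + 1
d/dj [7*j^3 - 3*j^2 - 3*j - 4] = 21*j^2 - 6*j - 3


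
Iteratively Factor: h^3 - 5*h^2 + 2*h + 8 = (h + 1)*(h^2 - 6*h + 8) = (h - 2)*(h + 1)*(h - 4)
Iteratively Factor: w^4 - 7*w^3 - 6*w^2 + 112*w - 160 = (w - 5)*(w^3 - 2*w^2 - 16*w + 32) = (w - 5)*(w - 4)*(w^2 + 2*w - 8) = (w - 5)*(w - 4)*(w + 4)*(w - 2)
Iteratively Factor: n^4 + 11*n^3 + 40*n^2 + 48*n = (n + 4)*(n^3 + 7*n^2 + 12*n) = (n + 4)^2*(n^2 + 3*n) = n*(n + 4)^2*(n + 3)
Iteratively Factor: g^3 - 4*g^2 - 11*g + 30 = (g - 5)*(g^2 + g - 6) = (g - 5)*(g + 3)*(g - 2)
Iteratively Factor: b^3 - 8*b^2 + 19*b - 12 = (b - 4)*(b^2 - 4*b + 3) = (b - 4)*(b - 3)*(b - 1)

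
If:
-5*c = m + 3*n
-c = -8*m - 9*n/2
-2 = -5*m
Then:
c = 26/85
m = 2/5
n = -164/255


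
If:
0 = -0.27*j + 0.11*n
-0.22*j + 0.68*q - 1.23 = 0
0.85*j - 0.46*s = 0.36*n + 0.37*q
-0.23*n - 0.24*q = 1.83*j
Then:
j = -0.18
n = -0.43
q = 1.75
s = -1.40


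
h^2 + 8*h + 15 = (h + 3)*(h + 5)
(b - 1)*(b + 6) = b^2 + 5*b - 6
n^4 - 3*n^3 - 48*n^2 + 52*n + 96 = (n - 8)*(n - 2)*(n + 1)*(n + 6)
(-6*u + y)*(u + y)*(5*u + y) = -30*u^3 - 31*u^2*y + y^3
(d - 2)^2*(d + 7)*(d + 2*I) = d^4 + 3*d^3 + 2*I*d^3 - 24*d^2 + 6*I*d^2 + 28*d - 48*I*d + 56*I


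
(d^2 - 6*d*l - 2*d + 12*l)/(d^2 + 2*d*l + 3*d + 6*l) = (d^2 - 6*d*l - 2*d + 12*l)/(d^2 + 2*d*l + 3*d + 6*l)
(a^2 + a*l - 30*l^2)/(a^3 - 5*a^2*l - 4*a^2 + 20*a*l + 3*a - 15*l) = (a + 6*l)/(a^2 - 4*a + 3)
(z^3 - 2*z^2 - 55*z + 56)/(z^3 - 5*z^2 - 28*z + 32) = (z + 7)/(z + 4)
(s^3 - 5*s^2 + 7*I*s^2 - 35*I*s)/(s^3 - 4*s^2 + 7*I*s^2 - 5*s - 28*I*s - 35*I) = s/(s + 1)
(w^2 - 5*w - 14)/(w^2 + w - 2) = (w - 7)/(w - 1)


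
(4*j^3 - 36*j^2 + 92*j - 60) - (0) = 4*j^3 - 36*j^2 + 92*j - 60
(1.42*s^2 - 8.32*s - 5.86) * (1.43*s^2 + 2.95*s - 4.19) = 2.0306*s^4 - 7.7086*s^3 - 38.8736*s^2 + 17.5738*s + 24.5534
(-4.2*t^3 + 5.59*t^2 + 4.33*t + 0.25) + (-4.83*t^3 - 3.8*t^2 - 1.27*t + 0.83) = -9.03*t^3 + 1.79*t^2 + 3.06*t + 1.08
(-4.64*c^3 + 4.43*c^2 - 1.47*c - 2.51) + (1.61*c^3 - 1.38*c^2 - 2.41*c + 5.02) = -3.03*c^3 + 3.05*c^2 - 3.88*c + 2.51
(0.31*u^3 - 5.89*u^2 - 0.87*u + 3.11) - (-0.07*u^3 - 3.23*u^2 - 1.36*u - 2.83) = 0.38*u^3 - 2.66*u^2 + 0.49*u + 5.94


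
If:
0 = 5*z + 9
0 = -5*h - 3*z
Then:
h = 27/25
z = -9/5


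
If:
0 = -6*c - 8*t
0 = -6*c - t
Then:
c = 0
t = 0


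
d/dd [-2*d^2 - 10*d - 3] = -4*d - 10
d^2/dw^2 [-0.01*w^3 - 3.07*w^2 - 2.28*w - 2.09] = -0.06*w - 6.14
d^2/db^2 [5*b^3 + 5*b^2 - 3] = 30*b + 10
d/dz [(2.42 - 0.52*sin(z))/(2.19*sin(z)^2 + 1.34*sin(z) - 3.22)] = (1.1388*sin(z)^2 - 10.5996*sin(z) - 1.5684)*cos(z)/(4.7961*sin(z)^4 + 5.8692*sin(z)^3 - 12.308*sin(z)^2 - 8.6296*sin(z) + 10.3684)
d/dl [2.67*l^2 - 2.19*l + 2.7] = 5.34*l - 2.19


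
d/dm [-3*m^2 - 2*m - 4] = -6*m - 2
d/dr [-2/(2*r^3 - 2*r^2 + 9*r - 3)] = 2*(6*r^2 - 4*r + 9)/(2*r^3 - 2*r^2 + 9*r - 3)^2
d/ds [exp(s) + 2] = exp(s)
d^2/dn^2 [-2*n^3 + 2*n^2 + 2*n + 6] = 4 - 12*n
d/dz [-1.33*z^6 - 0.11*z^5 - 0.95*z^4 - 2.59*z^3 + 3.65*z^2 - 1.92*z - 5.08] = -7.98*z^5 - 0.55*z^4 - 3.8*z^3 - 7.77*z^2 + 7.3*z - 1.92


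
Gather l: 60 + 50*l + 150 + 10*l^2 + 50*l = 10*l^2 + 100*l + 210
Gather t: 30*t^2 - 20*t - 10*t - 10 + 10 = 30*t^2 - 30*t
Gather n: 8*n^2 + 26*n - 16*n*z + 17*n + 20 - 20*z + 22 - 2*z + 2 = 8*n^2 + n*(43 - 16*z) - 22*z + 44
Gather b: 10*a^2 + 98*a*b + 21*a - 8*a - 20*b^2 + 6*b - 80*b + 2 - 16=10*a^2 + 13*a - 20*b^2 + b*(98*a - 74) - 14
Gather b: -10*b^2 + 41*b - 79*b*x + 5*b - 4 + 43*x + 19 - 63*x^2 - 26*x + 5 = -10*b^2 + b*(46 - 79*x) - 63*x^2 + 17*x + 20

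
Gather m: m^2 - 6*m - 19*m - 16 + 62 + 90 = m^2 - 25*m + 136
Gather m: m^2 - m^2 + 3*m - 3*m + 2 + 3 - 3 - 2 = 0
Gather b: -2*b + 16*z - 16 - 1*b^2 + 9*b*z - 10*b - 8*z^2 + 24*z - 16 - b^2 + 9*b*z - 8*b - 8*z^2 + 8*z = -2*b^2 + b*(18*z - 20) - 16*z^2 + 48*z - 32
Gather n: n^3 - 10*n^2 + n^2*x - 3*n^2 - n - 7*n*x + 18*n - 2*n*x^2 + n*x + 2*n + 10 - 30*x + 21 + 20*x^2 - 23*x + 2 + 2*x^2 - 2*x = n^3 + n^2*(x - 13) + n*(-2*x^2 - 6*x + 19) + 22*x^2 - 55*x + 33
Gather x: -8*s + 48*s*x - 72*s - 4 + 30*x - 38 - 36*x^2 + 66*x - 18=-80*s - 36*x^2 + x*(48*s + 96) - 60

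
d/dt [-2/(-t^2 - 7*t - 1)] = 2*(-2*t - 7)/(t^2 + 7*t + 1)^2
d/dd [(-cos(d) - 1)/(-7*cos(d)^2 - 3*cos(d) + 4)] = 7*sin(d)/(7*cos(d) - 4)^2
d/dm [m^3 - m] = 3*m^2 - 1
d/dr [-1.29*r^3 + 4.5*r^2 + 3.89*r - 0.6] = -3.87*r^2 + 9.0*r + 3.89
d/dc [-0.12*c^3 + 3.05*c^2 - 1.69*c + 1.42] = -0.36*c^2 + 6.1*c - 1.69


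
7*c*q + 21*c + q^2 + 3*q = (7*c + q)*(q + 3)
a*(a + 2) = a^2 + 2*a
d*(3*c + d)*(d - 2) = 3*c*d^2 - 6*c*d + d^3 - 2*d^2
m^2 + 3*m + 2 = (m + 1)*(m + 2)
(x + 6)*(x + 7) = x^2 + 13*x + 42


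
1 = 1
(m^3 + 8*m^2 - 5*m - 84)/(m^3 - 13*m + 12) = (m + 7)/(m - 1)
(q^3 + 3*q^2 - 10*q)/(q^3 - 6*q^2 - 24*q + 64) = q*(q + 5)/(q^2 - 4*q - 32)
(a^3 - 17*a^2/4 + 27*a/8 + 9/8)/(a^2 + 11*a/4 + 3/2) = (8*a^3 - 34*a^2 + 27*a + 9)/(2*(4*a^2 + 11*a + 6))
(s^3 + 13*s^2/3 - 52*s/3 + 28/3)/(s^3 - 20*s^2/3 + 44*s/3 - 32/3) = (3*s^2 + 19*s - 14)/(3*s^2 - 14*s + 16)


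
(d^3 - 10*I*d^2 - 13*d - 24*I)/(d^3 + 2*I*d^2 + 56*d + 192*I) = (d^2 - 2*I*d + 3)/(d^2 + 10*I*d - 24)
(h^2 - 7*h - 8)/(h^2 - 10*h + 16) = (h + 1)/(h - 2)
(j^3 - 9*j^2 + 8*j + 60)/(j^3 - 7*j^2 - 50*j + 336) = (j^2 - 3*j - 10)/(j^2 - j - 56)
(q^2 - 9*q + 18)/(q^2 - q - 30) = (q - 3)/(q + 5)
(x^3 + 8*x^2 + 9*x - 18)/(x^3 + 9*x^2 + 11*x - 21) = (x + 6)/(x + 7)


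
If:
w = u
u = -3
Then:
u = -3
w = -3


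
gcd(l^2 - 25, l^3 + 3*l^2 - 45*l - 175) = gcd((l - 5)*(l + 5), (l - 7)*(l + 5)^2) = l + 5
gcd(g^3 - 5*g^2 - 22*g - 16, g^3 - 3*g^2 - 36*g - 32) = g^2 - 7*g - 8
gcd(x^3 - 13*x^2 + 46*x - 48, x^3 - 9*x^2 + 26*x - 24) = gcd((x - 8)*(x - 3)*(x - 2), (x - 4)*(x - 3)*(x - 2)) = x^2 - 5*x + 6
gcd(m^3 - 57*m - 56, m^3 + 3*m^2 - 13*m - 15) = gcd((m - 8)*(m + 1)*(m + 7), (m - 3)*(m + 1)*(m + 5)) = m + 1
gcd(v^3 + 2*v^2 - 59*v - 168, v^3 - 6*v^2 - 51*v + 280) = v^2 - v - 56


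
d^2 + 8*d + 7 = (d + 1)*(d + 7)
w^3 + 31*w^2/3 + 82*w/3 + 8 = (w + 1/3)*(w + 4)*(w + 6)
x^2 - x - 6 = (x - 3)*(x + 2)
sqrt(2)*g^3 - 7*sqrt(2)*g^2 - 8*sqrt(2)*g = g*(g - 8)*(sqrt(2)*g + sqrt(2))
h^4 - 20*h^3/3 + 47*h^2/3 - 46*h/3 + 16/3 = (h - 8/3)*(h - 2)*(h - 1)^2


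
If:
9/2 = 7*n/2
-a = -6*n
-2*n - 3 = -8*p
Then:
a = 54/7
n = 9/7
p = 39/56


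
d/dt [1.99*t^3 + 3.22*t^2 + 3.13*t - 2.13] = 5.97*t^2 + 6.44*t + 3.13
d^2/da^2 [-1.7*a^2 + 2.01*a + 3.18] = -3.40000000000000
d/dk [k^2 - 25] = 2*k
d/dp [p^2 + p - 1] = 2*p + 1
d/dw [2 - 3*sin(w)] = -3*cos(w)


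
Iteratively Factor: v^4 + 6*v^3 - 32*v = (v + 4)*(v^3 + 2*v^2 - 8*v) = (v + 4)^2*(v^2 - 2*v) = v*(v + 4)^2*(v - 2)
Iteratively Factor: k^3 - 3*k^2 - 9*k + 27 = (k - 3)*(k^2 - 9) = (k - 3)^2*(k + 3)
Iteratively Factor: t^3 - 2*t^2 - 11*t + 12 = (t - 1)*(t^2 - t - 12) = (t - 4)*(t - 1)*(t + 3)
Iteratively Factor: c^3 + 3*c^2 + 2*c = (c + 2)*(c^2 + c) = (c + 1)*(c + 2)*(c)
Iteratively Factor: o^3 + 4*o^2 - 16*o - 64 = (o - 4)*(o^2 + 8*o + 16) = (o - 4)*(o + 4)*(o + 4)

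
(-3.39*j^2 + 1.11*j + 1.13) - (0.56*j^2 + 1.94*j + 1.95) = -3.95*j^2 - 0.83*j - 0.82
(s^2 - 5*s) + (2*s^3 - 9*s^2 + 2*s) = 2*s^3 - 8*s^2 - 3*s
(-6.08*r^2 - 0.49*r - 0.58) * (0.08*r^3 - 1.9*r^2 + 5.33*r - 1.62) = -0.4864*r^5 + 11.5128*r^4 - 31.5218*r^3 + 8.3399*r^2 - 2.2976*r + 0.9396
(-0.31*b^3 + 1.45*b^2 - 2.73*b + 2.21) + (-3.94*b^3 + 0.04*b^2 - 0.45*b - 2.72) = -4.25*b^3 + 1.49*b^2 - 3.18*b - 0.51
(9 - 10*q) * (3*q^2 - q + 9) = -30*q^3 + 37*q^2 - 99*q + 81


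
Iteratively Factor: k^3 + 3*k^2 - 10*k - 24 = (k + 2)*(k^2 + k - 12) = (k + 2)*(k + 4)*(k - 3)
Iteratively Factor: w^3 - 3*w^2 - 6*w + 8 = (w - 4)*(w^2 + w - 2) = (w - 4)*(w + 2)*(w - 1)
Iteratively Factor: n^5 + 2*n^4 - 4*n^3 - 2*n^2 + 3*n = (n - 1)*(n^4 + 3*n^3 - n^2 - 3*n) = (n - 1)*(n + 1)*(n^3 + 2*n^2 - 3*n) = (n - 1)*(n + 1)*(n + 3)*(n^2 - n) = (n - 1)^2*(n + 1)*(n + 3)*(n)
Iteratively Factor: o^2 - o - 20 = (o - 5)*(o + 4)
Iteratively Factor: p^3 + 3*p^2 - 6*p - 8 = (p - 2)*(p^2 + 5*p + 4) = (p - 2)*(p + 4)*(p + 1)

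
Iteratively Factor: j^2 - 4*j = (j - 4)*(j)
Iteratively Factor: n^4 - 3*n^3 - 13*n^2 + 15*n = (n)*(n^3 - 3*n^2 - 13*n + 15) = n*(n - 1)*(n^2 - 2*n - 15) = n*(n - 1)*(n + 3)*(n - 5)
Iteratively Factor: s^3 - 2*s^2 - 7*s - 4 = (s + 1)*(s^2 - 3*s - 4) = (s - 4)*(s + 1)*(s + 1)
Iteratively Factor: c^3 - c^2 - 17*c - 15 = (c + 3)*(c^2 - 4*c - 5) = (c + 1)*(c + 3)*(c - 5)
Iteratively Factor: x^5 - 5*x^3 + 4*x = (x + 1)*(x^4 - x^3 - 4*x^2 + 4*x) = (x + 1)*(x + 2)*(x^3 - 3*x^2 + 2*x) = x*(x + 1)*(x + 2)*(x^2 - 3*x + 2) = x*(x - 2)*(x + 1)*(x + 2)*(x - 1)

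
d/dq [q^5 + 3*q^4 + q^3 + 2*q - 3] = 5*q^4 + 12*q^3 + 3*q^2 + 2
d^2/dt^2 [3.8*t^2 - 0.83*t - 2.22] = 7.60000000000000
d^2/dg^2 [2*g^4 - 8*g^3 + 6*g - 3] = 24*g*(g - 2)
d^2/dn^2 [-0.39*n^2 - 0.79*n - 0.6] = -0.780000000000000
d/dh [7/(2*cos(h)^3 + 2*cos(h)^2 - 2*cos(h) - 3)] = 56*(3*cos(h)^2 + 2*cos(h) - 1)*sin(h)/(-4*sin(h)^2 - cos(h) + cos(3*h) - 2)^2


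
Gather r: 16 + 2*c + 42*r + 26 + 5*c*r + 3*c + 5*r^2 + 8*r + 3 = 5*c + 5*r^2 + r*(5*c + 50) + 45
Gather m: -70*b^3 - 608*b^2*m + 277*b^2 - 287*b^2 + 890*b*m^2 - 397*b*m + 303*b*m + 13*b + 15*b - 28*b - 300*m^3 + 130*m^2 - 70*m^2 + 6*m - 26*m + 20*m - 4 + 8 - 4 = -70*b^3 - 10*b^2 - 300*m^3 + m^2*(890*b + 60) + m*(-608*b^2 - 94*b)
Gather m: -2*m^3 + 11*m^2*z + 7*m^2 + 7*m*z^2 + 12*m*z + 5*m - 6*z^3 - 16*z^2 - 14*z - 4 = -2*m^3 + m^2*(11*z + 7) + m*(7*z^2 + 12*z + 5) - 6*z^3 - 16*z^2 - 14*z - 4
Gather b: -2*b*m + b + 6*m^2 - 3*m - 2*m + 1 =b*(1 - 2*m) + 6*m^2 - 5*m + 1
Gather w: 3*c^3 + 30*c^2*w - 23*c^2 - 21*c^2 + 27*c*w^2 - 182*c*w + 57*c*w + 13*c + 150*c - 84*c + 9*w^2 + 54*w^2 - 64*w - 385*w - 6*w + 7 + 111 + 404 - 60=3*c^3 - 44*c^2 + 79*c + w^2*(27*c + 63) + w*(30*c^2 - 125*c - 455) + 462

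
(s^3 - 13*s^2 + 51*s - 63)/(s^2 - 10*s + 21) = s - 3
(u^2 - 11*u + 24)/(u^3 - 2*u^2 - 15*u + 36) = (u - 8)/(u^2 + u - 12)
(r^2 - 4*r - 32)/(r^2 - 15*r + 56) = (r + 4)/(r - 7)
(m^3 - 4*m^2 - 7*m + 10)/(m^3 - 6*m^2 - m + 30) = (m - 1)/(m - 3)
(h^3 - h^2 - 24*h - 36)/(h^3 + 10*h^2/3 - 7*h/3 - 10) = 3*(h - 6)/(3*h - 5)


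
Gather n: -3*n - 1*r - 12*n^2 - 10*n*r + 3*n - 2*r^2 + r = -12*n^2 - 10*n*r - 2*r^2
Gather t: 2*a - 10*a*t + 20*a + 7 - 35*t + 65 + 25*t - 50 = 22*a + t*(-10*a - 10) + 22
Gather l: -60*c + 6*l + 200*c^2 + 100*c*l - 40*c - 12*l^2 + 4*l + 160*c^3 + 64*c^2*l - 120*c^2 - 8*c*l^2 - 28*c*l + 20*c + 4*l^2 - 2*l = 160*c^3 + 80*c^2 - 80*c + l^2*(-8*c - 8) + l*(64*c^2 + 72*c + 8)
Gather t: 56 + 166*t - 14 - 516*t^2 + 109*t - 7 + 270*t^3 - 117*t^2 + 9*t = 270*t^3 - 633*t^2 + 284*t + 35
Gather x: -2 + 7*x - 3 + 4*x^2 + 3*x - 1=4*x^2 + 10*x - 6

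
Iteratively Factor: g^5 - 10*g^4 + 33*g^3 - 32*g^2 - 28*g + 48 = (g - 3)*(g^4 - 7*g^3 + 12*g^2 + 4*g - 16) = (g - 3)*(g - 2)*(g^3 - 5*g^2 + 2*g + 8) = (g - 4)*(g - 3)*(g - 2)*(g^2 - g - 2) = (g - 4)*(g - 3)*(g - 2)^2*(g + 1)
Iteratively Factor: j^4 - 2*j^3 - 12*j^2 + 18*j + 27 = (j - 3)*(j^3 + j^2 - 9*j - 9) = (j - 3)*(j + 3)*(j^2 - 2*j - 3) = (j - 3)^2*(j + 3)*(j + 1)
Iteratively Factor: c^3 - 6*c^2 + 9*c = (c - 3)*(c^2 - 3*c) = (c - 3)^2*(c)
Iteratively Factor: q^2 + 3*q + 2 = (q + 2)*(q + 1)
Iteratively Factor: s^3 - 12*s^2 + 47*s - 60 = (s - 3)*(s^2 - 9*s + 20) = (s - 4)*(s - 3)*(s - 5)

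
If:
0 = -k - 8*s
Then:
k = -8*s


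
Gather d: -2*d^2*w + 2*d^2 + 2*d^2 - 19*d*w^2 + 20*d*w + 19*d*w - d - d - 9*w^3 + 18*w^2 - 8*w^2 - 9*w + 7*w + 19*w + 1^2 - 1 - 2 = d^2*(4 - 2*w) + d*(-19*w^2 + 39*w - 2) - 9*w^3 + 10*w^2 + 17*w - 2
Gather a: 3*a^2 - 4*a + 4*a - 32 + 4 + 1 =3*a^2 - 27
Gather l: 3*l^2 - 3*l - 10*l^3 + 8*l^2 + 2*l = -10*l^3 + 11*l^2 - l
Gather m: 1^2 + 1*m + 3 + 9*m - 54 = 10*m - 50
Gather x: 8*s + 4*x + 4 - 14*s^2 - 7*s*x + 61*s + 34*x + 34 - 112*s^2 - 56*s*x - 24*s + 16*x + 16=-126*s^2 + 45*s + x*(54 - 63*s) + 54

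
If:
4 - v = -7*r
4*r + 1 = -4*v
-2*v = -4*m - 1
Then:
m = -7/64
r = -17/32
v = 9/32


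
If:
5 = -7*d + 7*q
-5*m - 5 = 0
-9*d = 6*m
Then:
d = 2/3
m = -1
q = 29/21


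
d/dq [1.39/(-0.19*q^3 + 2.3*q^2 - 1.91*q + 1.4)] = (0.7923*q^2 - 6.394*q + 2.6549)/(0.19*q^3 - 2.3*q^2 + 1.91*q - 1.4)^2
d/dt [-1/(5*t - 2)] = 5/(5*t - 2)^2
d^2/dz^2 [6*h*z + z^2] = 2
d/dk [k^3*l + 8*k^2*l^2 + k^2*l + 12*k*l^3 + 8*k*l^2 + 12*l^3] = l*(3*k^2 + 16*k*l + 2*k + 12*l^2 + 8*l)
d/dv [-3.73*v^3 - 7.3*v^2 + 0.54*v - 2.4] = -11.19*v^2 - 14.6*v + 0.54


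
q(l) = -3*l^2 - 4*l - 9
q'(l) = -6*l - 4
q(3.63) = -63.05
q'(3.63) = -25.78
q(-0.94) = -7.89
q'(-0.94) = 1.64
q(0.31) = -10.53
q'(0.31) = -5.86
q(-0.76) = -7.69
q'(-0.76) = 0.56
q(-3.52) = -32.09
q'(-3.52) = 17.12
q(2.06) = -29.97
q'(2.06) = -16.36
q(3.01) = -48.22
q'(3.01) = -22.06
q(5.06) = -106.05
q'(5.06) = -34.36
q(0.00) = -9.00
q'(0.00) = -4.00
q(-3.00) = -24.00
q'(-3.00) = 14.00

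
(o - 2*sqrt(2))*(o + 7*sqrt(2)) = o^2 + 5*sqrt(2)*o - 28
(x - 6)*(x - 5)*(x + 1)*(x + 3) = x^4 - 7*x^3 - 11*x^2 + 87*x + 90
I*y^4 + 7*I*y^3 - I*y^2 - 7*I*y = y*(y - 1)*(y + 7)*(I*y + I)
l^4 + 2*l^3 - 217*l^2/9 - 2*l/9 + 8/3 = (l - 4)*(l - 1/3)*(l + 1/3)*(l + 6)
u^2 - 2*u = u*(u - 2)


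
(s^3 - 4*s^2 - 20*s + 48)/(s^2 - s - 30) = (s^2 + 2*s - 8)/(s + 5)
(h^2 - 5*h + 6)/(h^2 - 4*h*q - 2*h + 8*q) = (3 - h)/(-h + 4*q)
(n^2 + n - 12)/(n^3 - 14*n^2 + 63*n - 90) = (n + 4)/(n^2 - 11*n + 30)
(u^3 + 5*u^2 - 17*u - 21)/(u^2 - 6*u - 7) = (u^2 + 4*u - 21)/(u - 7)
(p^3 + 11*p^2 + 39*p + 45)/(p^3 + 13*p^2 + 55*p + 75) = (p + 3)/(p + 5)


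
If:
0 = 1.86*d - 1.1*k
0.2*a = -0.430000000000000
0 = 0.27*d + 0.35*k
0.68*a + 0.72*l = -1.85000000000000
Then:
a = -2.15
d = 0.00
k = 0.00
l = -0.54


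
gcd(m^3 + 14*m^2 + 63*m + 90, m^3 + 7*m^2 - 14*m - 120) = m^2 + 11*m + 30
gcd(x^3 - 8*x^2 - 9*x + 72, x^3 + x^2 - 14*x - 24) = x + 3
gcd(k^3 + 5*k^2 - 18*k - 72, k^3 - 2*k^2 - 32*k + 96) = k^2 + 2*k - 24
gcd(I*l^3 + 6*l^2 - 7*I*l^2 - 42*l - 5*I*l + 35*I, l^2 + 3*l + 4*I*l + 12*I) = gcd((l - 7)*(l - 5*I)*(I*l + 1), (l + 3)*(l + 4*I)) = 1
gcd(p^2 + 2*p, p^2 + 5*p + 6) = p + 2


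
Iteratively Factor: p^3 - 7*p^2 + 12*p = (p)*(p^2 - 7*p + 12) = p*(p - 4)*(p - 3)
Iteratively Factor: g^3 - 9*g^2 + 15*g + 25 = (g - 5)*(g^2 - 4*g - 5) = (g - 5)^2*(g + 1)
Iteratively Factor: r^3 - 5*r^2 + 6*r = (r - 3)*(r^2 - 2*r) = (r - 3)*(r - 2)*(r)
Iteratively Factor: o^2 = (o)*(o)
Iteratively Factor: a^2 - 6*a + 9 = (a - 3)*(a - 3)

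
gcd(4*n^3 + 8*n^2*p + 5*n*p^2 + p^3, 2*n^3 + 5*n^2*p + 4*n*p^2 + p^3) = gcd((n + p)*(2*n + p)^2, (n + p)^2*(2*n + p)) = 2*n^2 + 3*n*p + p^2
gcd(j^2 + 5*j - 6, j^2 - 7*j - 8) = 1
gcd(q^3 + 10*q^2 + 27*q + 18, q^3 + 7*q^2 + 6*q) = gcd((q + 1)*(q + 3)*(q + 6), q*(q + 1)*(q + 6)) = q^2 + 7*q + 6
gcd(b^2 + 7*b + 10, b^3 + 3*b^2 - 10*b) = b + 5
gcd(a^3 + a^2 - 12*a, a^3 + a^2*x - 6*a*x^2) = a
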